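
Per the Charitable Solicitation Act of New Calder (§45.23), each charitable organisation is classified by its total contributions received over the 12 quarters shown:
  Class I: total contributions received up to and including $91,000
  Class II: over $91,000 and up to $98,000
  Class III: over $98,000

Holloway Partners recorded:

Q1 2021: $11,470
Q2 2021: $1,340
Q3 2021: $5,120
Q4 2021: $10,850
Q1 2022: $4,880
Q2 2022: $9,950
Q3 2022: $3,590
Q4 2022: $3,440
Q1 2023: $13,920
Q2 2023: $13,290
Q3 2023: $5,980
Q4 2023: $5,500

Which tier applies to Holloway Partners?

Class I

Total contributions received: $11,470 + $1,340 + $5,120 + $10,850 + $4,880 + $9,950 + $3,590 + $3,440 + $13,920 + $13,290 + $5,980 + $5,500 = $89,330.
$89,330 ≤ $91,000, so Class I applies.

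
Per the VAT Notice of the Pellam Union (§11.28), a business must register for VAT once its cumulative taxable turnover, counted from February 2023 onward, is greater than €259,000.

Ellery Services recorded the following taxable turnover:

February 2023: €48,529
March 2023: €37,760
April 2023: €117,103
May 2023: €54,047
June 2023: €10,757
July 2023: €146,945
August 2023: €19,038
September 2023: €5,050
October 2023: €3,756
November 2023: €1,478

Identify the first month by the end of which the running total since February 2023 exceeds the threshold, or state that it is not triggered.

June 2023

Through February 2023: €48,529
Through March 2023: €86,289
Through April 2023: €203,392
Through May 2023: €257,439
Through June 2023: €268,196 ← exceeds threshold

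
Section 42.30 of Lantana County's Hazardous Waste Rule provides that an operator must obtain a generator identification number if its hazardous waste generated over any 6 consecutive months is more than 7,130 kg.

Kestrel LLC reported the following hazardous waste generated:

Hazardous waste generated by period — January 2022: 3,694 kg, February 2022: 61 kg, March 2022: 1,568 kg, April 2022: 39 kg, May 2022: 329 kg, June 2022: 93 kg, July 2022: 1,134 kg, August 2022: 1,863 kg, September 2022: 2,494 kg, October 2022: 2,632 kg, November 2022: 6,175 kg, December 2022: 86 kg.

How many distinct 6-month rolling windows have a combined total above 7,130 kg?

3

January 2022–June 2022: 3,694 kg + 61 kg + 1,568 kg + 39 kg + 329 kg + 93 kg = 5,784 kg (under)
February 2022–July 2022: 61 kg + 1,568 kg + 39 kg + 329 kg + 93 kg + 1,134 kg = 3,224 kg (under)
March 2022–August 2022: 1,568 kg + 39 kg + 329 kg + 93 kg + 1,134 kg + 1,863 kg = 5,026 kg (under)
April 2022–September 2022: 39 kg + 329 kg + 93 kg + 1,134 kg + 1,863 kg + 2,494 kg = 5,952 kg (under)
May 2022–October 2022: 329 kg + 93 kg + 1,134 kg + 1,863 kg + 2,494 kg + 2,632 kg = 8,545 kg (over)
June 2022–November 2022: 93 kg + 1,134 kg + 1,863 kg + 2,494 kg + 2,632 kg + 6,175 kg = 14,391 kg (over)
July 2022–December 2022: 1,134 kg + 1,863 kg + 2,494 kg + 2,632 kg + 6,175 kg + 86 kg = 14,384 kg (over)
3 windows exceed the threshold.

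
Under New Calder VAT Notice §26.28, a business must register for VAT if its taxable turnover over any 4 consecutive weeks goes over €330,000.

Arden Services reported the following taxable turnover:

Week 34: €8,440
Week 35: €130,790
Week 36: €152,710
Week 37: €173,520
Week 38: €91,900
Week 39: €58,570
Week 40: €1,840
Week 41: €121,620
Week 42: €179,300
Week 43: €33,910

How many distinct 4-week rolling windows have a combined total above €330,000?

5

Week 34–Week 37: €8,440 + €130,790 + €152,710 + €173,520 = €465,460 (over)
Week 35–Week 38: €130,790 + €152,710 + €173,520 + €91,900 = €548,920 (over)
Week 36–Week 39: €152,710 + €173,520 + €91,900 + €58,570 = €476,700 (over)
Week 37–Week 40: €173,520 + €91,900 + €58,570 + €1,840 = €325,830 (under)
Week 38–Week 41: €91,900 + €58,570 + €1,840 + €121,620 = €273,930 (under)
Week 39–Week 42: €58,570 + €1,840 + €121,620 + €179,300 = €361,330 (over)
Week 40–Week 43: €1,840 + €121,620 + €179,300 + €33,910 = €336,670 (over)
5 windows exceed the threshold.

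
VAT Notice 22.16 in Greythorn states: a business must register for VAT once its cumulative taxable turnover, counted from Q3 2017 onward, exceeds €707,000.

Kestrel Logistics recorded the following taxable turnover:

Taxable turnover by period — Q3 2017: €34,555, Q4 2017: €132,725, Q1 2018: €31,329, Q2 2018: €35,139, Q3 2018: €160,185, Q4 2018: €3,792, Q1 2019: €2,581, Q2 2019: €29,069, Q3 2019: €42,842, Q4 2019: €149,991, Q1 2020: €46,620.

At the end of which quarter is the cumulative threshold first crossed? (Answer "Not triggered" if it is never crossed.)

Not triggered

Through Q3 2017: €34,555
Through Q4 2017: €167,280
Through Q1 2018: €198,609
Through Q2 2018: €233,748
Through Q3 2018: €393,933
Through Q4 2018: €397,725
Through Q1 2019: €400,306
Through Q2 2019: €429,375
Through Q3 2019: €472,217
Through Q4 2019: €622,208
Through Q1 2020: €668,828
Final cumulative total €668,828 ≤ €707,000; the threshold is never exceeded.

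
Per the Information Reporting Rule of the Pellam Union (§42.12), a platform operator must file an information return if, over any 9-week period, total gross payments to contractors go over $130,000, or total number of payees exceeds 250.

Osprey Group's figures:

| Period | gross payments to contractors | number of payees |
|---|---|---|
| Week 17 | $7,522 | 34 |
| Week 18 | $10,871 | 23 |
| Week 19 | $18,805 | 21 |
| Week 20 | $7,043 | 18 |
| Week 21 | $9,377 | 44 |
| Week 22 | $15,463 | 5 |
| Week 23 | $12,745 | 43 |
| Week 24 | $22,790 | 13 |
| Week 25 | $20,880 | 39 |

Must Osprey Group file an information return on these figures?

No

Total gross payments to contractors: $7,522 + $10,871 + $18,805 + $7,043 + $9,377 + $15,463 + $12,745 + $22,790 + $20,880 = $125,496 (≤ $130,000).
Total number of payees: 34 + 23 + 21 + 18 + 44 + 5 + 43 + 13 + 39 = 240 (≤ 250).
The test is 'or': neither threshold is exceeded.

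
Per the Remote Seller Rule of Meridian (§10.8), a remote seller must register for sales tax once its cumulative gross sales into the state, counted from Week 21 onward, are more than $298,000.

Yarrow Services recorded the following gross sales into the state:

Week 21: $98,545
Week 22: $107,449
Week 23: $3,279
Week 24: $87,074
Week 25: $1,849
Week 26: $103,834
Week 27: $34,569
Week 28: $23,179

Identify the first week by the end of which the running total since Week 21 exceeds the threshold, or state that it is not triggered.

Through Week 21: $98,545
Through Week 22: $205,994
Through Week 23: $209,273
Through Week 24: $296,347
Through Week 25: $298,196 ← exceeds threshold

Week 25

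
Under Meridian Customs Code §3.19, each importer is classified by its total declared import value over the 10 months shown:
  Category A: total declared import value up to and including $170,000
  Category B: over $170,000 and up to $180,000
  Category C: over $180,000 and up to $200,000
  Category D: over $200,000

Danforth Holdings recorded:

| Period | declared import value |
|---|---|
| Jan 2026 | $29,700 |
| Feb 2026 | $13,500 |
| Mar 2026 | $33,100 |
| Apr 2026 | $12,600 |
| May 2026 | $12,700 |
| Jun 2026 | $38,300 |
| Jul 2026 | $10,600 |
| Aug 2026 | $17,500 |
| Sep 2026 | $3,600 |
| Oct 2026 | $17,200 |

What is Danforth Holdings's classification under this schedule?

Category C

Total declared import value: $29,700 + $13,500 + $33,100 + $12,600 + $12,700 + $38,300 + $10,600 + $17,500 + $3,600 + $17,200 = $188,800.
$180,000 < $188,800 ≤ $200,000, so Category C applies.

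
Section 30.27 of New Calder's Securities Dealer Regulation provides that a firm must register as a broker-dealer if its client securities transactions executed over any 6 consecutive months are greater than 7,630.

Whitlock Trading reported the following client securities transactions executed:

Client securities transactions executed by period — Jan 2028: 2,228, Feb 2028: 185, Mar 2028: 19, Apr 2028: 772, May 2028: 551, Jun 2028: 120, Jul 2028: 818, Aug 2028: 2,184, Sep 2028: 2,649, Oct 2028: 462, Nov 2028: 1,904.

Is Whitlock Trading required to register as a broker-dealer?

Yes

Jan 2028–Jun 2028: 2,228 + 185 + 19 + 772 + 551 + 120 = 3,875 (under)
Feb 2028–Jul 2028: 185 + 19 + 772 + 551 + 120 + 818 = 2,465 (under)
Mar 2028–Aug 2028: 19 + 772 + 551 + 120 + 818 + 2,184 = 4,464 (under)
Apr 2028–Sep 2028: 772 + 551 + 120 + 818 + 2,184 + 2,649 = 7,094 (under)
May 2028–Oct 2028: 551 + 120 + 818 + 2,184 + 2,649 + 462 = 6,784 (under)
Jun 2028–Nov 2028: 120 + 818 + 2,184 + 2,649 + 462 + 1,904 = 8,137 (over)
At least one window exceeds 7,630.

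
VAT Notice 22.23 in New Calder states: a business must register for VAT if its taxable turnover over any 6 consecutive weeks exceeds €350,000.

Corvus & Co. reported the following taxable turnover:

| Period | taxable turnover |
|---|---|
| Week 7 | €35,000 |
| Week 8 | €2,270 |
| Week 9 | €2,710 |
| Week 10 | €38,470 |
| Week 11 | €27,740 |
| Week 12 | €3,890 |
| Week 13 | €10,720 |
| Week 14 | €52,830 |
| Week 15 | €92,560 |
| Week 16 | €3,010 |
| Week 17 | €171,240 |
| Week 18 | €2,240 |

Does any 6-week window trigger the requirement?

No

Week 7–Week 12: €35,000 + €2,270 + €2,710 + €38,470 + €27,740 + €3,890 = €110,080 (under)
Week 8–Week 13: €2,270 + €2,710 + €38,470 + €27,740 + €3,890 + €10,720 = €85,800 (under)
Week 9–Week 14: €2,710 + €38,470 + €27,740 + €3,890 + €10,720 + €52,830 = €136,360 (under)
Week 10–Week 15: €38,470 + €27,740 + €3,890 + €10,720 + €52,830 + €92,560 = €226,210 (under)
Week 11–Week 16: €27,740 + €3,890 + €10,720 + €52,830 + €92,560 + €3,010 = €190,750 (under)
Week 12–Week 17: €3,890 + €10,720 + €52,830 + €92,560 + €3,010 + €171,240 = €334,250 (under)
Week 13–Week 18: €10,720 + €52,830 + €92,560 + €3,010 + €171,240 + €2,240 = €332,600 (under)
No window exceeds €350,000.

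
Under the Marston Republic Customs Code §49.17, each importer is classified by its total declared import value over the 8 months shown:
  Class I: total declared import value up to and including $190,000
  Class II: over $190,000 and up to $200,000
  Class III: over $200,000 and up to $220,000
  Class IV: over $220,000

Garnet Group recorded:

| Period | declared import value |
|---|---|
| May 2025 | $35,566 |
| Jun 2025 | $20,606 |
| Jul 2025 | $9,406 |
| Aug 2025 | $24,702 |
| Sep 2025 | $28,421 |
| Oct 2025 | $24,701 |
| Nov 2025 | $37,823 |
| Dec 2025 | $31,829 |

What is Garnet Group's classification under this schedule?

Total declared import value: $35,566 + $20,606 + $9,406 + $24,702 + $28,421 + $24,701 + $37,823 + $31,829 = $213,054.
$200,000 < $213,054 ≤ $220,000, so Class III applies.

Class III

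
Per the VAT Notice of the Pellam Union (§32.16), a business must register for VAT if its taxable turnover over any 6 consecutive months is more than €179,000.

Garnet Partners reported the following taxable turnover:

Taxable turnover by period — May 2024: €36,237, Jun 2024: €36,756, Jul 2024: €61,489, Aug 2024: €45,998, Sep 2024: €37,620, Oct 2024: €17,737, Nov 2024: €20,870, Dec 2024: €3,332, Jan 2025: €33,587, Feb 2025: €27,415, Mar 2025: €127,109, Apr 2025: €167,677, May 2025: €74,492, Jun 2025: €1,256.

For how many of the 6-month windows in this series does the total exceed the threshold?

7

May 2024–Oct 2024: €36,237 + €36,756 + €61,489 + €45,998 + €37,620 + €17,737 = €235,837 (over)
Jun 2024–Nov 2024: €36,756 + €61,489 + €45,998 + €37,620 + €17,737 + €20,870 = €220,470 (over)
Jul 2024–Dec 2024: €61,489 + €45,998 + €37,620 + €17,737 + €20,870 + €3,332 = €187,046 (over)
Aug 2024–Jan 2025: €45,998 + €37,620 + €17,737 + €20,870 + €3,332 + €33,587 = €159,144 (under)
Sep 2024–Feb 2025: €37,620 + €17,737 + €20,870 + €3,332 + €33,587 + €27,415 = €140,561 (under)
Oct 2024–Mar 2025: €17,737 + €20,870 + €3,332 + €33,587 + €27,415 + €127,109 = €230,050 (over)
Nov 2024–Apr 2025: €20,870 + €3,332 + €33,587 + €27,415 + €127,109 + €167,677 = €379,990 (over)
Dec 2024–May 2025: €3,332 + €33,587 + €27,415 + €127,109 + €167,677 + €74,492 = €433,612 (over)
Jan 2025–Jun 2025: €33,587 + €27,415 + €127,109 + €167,677 + €74,492 + €1,256 = €431,536 (over)
7 windows exceed the threshold.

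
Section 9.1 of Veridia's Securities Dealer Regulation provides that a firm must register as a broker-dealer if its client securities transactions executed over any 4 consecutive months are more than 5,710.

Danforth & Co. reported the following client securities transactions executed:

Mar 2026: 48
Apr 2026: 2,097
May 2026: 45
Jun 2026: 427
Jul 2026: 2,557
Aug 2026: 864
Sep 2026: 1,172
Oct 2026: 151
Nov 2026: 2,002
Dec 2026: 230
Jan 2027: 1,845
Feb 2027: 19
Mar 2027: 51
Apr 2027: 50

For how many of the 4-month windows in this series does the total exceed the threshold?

0

Mar 2026–Jun 2026: 48 + 2,097 + 45 + 427 = 2,617 (under)
Apr 2026–Jul 2026: 2,097 + 45 + 427 + 2,557 = 5,126 (under)
May 2026–Aug 2026: 45 + 427 + 2,557 + 864 = 3,893 (under)
Jun 2026–Sep 2026: 427 + 2,557 + 864 + 1,172 = 5,020 (under)
Jul 2026–Oct 2026: 2,557 + 864 + 1,172 + 151 = 4,744 (under)
Aug 2026–Nov 2026: 864 + 1,172 + 151 + 2,002 = 4,189 (under)
Sep 2026–Dec 2026: 1,172 + 151 + 2,002 + 230 = 3,555 (under)
Oct 2026–Jan 2027: 151 + 2,002 + 230 + 1,845 = 4,228 (under)
Nov 2026–Feb 2027: 2,002 + 230 + 1,845 + 19 = 4,096 (under)
Dec 2026–Mar 2027: 230 + 1,845 + 19 + 51 = 2,145 (under)
Jan 2027–Apr 2027: 1,845 + 19 + 51 + 50 = 1,965 (under)
0 windows exceed the threshold.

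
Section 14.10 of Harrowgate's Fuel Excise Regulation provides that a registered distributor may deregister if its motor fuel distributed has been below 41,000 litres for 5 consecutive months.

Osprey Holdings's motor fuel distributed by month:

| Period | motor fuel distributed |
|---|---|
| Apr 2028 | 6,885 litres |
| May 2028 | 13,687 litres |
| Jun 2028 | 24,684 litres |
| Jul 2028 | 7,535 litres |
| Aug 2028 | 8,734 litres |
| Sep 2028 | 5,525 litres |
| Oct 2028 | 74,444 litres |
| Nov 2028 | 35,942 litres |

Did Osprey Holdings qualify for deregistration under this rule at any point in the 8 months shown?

Yes

Months below 41,000 litres: Apr 2028, May 2028, Jun 2028, Jul 2028, Aug 2028, Sep 2028, Nov 2028.
Longest run of consecutive months below the threshold: 6.
6 ≥ 5, so Osprey Holdings became eligible.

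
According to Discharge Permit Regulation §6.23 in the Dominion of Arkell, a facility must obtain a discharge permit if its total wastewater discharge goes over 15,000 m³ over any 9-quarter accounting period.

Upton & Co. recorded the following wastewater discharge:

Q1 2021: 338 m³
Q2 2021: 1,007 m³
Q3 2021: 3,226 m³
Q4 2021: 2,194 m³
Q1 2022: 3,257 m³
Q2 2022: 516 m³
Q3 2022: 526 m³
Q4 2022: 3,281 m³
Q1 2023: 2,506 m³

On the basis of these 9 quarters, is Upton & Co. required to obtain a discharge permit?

Total wastewater discharge: 338 m³ + 1,007 m³ + 3,226 m³ + 2,194 m³ + 3,257 m³ + 516 m³ + 526 m³ + 3,281 m³ + 2,506 m³ = 16,851 m³.
16,851 m³ > 15,000 m³, so the threshold is exceeded.

Yes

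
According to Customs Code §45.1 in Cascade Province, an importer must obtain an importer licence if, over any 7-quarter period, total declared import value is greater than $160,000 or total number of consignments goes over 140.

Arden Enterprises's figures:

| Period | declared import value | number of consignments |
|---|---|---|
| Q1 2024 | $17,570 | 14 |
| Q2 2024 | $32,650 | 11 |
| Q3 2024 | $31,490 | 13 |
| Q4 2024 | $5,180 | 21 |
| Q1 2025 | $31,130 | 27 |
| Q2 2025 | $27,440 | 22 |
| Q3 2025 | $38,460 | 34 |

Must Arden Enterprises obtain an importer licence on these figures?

Yes

Total declared import value: $17,570 + $32,650 + $31,490 + $5,180 + $31,130 + $27,440 + $38,460 = $183,920 (> $160,000).
Total number of consignments: 14 + 11 + 13 + 21 + 27 + 22 + 34 = 142 (> 140).
The test is 'or': at least one threshold is exceeded.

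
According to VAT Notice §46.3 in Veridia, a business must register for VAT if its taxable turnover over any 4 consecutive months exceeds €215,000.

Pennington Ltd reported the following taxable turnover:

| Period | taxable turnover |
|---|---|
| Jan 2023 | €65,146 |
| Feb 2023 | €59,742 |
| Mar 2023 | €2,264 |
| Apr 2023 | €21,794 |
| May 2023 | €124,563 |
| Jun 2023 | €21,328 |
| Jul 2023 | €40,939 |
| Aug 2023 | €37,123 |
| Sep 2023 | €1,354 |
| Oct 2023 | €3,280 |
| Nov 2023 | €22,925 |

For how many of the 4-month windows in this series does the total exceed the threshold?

1

Jan 2023–Apr 2023: €65,146 + €59,742 + €2,264 + €21,794 = €148,946 (under)
Feb 2023–May 2023: €59,742 + €2,264 + €21,794 + €124,563 = €208,363 (under)
Mar 2023–Jun 2023: €2,264 + €21,794 + €124,563 + €21,328 = €169,949 (under)
Apr 2023–Jul 2023: €21,794 + €124,563 + €21,328 + €40,939 = €208,624 (under)
May 2023–Aug 2023: €124,563 + €21,328 + €40,939 + €37,123 = €223,953 (over)
Jun 2023–Sep 2023: €21,328 + €40,939 + €37,123 + €1,354 = €100,744 (under)
Jul 2023–Oct 2023: €40,939 + €37,123 + €1,354 + €3,280 = €82,696 (under)
Aug 2023–Nov 2023: €37,123 + €1,354 + €3,280 + €22,925 = €64,682 (under)
1 window exceeds the threshold.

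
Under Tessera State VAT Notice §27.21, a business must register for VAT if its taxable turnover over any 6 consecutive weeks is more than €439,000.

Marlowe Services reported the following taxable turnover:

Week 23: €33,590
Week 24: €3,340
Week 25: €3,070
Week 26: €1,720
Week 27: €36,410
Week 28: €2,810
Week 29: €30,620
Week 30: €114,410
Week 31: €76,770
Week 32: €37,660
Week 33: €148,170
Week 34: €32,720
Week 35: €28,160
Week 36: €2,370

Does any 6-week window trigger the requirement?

Yes

Week 23–Week 28: €33,590 + €3,340 + €3,070 + €1,720 + €36,410 + €2,810 = €80,940 (under)
Week 24–Week 29: €3,340 + €3,070 + €1,720 + €36,410 + €2,810 + €30,620 = €77,970 (under)
Week 25–Week 30: €3,070 + €1,720 + €36,410 + €2,810 + €30,620 + €114,410 = €189,040 (under)
Week 26–Week 31: €1,720 + €36,410 + €2,810 + €30,620 + €114,410 + €76,770 = €262,740 (under)
Week 27–Week 32: €36,410 + €2,810 + €30,620 + €114,410 + €76,770 + €37,660 = €298,680 (under)
Week 28–Week 33: €2,810 + €30,620 + €114,410 + €76,770 + €37,660 + €148,170 = €410,440 (under)
Week 29–Week 34: €30,620 + €114,410 + €76,770 + €37,660 + €148,170 + €32,720 = €440,350 (over)
Week 30–Week 35: €114,410 + €76,770 + €37,660 + €148,170 + €32,720 + €28,160 = €437,890 (under)
Week 31–Week 36: €76,770 + €37,660 + €148,170 + €32,720 + €28,160 + €2,370 = €325,850 (under)
At least one window exceeds €439,000.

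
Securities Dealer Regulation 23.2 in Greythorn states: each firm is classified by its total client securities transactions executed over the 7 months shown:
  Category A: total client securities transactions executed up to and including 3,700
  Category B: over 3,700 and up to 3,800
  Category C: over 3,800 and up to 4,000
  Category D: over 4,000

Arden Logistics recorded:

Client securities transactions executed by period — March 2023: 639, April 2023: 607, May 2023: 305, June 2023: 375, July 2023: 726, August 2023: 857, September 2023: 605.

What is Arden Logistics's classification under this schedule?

Total client securities transactions executed: 639 + 607 + 305 + 375 + 726 + 857 + 605 = 4,114.
4,114 > 4,000, so Category D applies.

Category D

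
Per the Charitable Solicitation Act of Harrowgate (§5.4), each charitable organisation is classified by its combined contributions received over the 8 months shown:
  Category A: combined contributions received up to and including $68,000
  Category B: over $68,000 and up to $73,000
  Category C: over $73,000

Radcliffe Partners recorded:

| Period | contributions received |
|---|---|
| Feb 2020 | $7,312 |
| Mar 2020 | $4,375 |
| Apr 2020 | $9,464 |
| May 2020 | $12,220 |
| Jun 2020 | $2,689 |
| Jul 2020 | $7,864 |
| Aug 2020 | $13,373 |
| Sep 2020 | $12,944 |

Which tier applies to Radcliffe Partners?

Combined contributions received: $7,312 + $4,375 + $9,464 + $12,220 + $2,689 + $7,864 + $13,373 + $12,944 = $70,241.
$68,000 < $70,241 ≤ $73,000, so Category B applies.

Category B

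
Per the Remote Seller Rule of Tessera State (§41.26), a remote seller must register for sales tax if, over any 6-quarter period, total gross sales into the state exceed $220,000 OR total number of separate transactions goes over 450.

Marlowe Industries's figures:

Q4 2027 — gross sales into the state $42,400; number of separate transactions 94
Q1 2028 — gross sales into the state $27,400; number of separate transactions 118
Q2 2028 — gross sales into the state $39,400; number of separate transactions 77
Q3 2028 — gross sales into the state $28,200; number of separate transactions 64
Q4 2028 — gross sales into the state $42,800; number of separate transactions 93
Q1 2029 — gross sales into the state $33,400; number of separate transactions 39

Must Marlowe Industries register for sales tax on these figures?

Yes

Total gross sales into the state: $42,400 + $27,400 + $39,400 + $28,200 + $42,800 + $33,400 = $213,600 (≤ $220,000).
Total number of separate transactions: 94 + 118 + 77 + 64 + 93 + 39 = 485 (> 450).
The test is 'or': at least one threshold is exceeded.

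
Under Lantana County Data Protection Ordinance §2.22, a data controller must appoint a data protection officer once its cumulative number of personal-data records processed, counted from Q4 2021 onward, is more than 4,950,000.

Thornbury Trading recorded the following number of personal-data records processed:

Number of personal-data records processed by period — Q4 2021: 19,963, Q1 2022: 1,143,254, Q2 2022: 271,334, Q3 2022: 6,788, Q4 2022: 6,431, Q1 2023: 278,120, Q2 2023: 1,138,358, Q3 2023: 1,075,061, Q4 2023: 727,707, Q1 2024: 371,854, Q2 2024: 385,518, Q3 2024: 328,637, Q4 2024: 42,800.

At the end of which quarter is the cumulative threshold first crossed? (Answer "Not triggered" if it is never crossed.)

Through Q4 2021: 19,963
Through Q1 2022: 1,163,217
Through Q2 2022: 1,434,551
Through Q3 2022: 1,441,339
Through Q4 2022: 1,447,770
Through Q1 2023: 1,725,890
Through Q2 2023: 2,864,248
Through Q3 2023: 3,939,309
Through Q4 2023: 4,667,016
Through Q1 2024: 5,038,870 ← exceeds threshold

Q1 2024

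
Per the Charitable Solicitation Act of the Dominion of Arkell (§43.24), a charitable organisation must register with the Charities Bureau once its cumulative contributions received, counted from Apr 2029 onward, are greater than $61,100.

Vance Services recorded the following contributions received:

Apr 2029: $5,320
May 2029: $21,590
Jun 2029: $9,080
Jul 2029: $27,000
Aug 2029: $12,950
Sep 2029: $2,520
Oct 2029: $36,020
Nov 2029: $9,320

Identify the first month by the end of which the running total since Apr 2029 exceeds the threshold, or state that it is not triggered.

Through Apr 2029: $5,320
Through May 2029: $26,910
Through Jun 2029: $35,990
Through Jul 2029: $62,990 ← exceeds threshold

Jul 2029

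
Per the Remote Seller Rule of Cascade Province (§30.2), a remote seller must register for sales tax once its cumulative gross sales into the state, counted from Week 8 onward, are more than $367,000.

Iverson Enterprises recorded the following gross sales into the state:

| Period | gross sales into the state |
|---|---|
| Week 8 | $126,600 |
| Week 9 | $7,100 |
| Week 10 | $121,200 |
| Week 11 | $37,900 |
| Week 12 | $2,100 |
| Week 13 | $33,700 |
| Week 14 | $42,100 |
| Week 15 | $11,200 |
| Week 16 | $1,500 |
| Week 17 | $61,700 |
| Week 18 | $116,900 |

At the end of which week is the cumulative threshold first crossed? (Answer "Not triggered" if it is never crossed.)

Through Week 8: $126,600
Through Week 9: $133,700
Through Week 10: $254,900
Through Week 11: $292,800
Through Week 12: $294,900
Through Week 13: $328,600
Through Week 14: $370,700 ← exceeds threshold

Week 14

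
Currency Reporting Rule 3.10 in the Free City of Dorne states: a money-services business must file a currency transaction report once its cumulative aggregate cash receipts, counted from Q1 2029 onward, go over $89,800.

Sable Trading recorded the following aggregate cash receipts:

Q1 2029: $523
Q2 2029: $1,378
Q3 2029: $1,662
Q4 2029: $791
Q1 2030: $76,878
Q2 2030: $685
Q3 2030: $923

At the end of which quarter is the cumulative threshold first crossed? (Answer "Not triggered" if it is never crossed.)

Through Q1 2029: $523
Through Q2 2029: $1,901
Through Q3 2029: $3,563
Through Q4 2029: $4,354
Through Q1 2030: $81,232
Through Q2 2030: $81,917
Through Q3 2030: $82,840
Final cumulative total $82,840 ≤ $89,800; the threshold is never exceeded.

Not triggered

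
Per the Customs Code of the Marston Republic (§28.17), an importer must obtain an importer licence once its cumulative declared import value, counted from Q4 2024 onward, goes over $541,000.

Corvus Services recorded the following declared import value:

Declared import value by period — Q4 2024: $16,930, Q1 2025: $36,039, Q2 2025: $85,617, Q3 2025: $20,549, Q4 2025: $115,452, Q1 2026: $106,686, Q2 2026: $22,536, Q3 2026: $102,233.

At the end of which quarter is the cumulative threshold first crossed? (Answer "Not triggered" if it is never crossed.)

Not triggered

Through Q4 2024: $16,930
Through Q1 2025: $52,969
Through Q2 2025: $138,586
Through Q3 2025: $159,135
Through Q4 2025: $274,587
Through Q1 2026: $381,273
Through Q2 2026: $403,809
Through Q3 2026: $506,042
Final cumulative total $506,042 ≤ $541,000; the threshold is never exceeded.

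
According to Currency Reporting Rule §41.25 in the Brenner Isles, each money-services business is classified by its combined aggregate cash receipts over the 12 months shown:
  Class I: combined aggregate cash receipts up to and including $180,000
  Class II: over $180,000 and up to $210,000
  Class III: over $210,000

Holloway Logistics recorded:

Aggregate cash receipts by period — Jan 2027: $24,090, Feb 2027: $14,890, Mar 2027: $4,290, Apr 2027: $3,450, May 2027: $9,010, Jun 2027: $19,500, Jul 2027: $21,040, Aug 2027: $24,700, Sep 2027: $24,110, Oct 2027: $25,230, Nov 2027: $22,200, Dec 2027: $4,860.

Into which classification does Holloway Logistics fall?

Combined aggregate cash receipts: $24,090 + $14,890 + $4,290 + $3,450 + $9,010 + $19,500 + $21,040 + $24,700 + $24,110 + $25,230 + $22,200 + $4,860 = $197,370.
$180,000 < $197,370 ≤ $210,000, so Class II applies.

Class II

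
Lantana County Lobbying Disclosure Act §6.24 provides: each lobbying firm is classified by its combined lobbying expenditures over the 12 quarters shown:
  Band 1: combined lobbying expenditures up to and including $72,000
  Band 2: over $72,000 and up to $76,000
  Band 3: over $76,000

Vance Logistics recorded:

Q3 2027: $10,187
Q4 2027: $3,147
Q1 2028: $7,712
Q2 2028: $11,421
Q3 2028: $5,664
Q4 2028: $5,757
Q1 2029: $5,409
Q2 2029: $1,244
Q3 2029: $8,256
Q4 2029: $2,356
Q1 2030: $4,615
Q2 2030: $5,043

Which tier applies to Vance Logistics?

Band 1

Combined lobbying expenditures: $10,187 + $3,147 + $7,712 + $11,421 + $5,664 + $5,757 + $5,409 + $1,244 + $8,256 + $2,356 + $4,615 + $5,043 = $70,811.
$70,811 ≤ $72,000, so Band 1 applies.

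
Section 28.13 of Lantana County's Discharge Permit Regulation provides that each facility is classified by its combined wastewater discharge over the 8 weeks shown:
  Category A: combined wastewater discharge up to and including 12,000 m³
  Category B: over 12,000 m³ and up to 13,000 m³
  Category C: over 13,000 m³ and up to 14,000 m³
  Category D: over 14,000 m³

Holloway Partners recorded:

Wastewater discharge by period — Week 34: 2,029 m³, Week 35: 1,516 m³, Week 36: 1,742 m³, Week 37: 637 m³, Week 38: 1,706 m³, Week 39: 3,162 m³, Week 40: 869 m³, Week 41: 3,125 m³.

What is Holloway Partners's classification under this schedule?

Category D

Combined wastewater discharge: 2,029 m³ + 1,516 m³ + 1,742 m³ + 637 m³ + 1,706 m³ + 3,162 m³ + 869 m³ + 3,125 m³ = 14,786 m³.
14,786 m³ > 14,000 m³, so Category D applies.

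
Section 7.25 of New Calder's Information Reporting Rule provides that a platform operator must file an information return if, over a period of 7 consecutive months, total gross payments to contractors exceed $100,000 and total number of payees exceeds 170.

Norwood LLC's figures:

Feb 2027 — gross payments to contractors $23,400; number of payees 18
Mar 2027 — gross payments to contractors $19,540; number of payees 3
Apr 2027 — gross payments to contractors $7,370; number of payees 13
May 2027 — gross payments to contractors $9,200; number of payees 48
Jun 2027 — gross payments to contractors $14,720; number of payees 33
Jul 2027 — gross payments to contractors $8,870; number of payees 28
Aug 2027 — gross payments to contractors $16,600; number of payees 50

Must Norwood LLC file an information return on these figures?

Total gross payments to contractors: $23,400 + $19,540 + $7,370 + $9,200 + $14,720 + $8,870 + $16,600 = $99,700 (≤ $100,000).
Total number of payees: 18 + 3 + 13 + 48 + 33 + 28 + 50 = 193 (> 170).
The test is 'and': the rule requires both, and at least one is not exceeded.

No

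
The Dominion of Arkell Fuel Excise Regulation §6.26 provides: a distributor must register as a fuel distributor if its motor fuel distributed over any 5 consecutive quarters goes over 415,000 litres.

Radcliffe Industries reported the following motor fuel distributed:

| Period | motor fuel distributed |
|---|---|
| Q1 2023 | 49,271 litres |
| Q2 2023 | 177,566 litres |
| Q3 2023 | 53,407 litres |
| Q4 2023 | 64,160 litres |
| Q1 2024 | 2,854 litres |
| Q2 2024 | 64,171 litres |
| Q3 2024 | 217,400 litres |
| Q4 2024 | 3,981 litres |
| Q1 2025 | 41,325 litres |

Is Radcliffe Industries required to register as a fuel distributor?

Q1 2023–Q1 2024: 49,271 litres + 177,566 litres + 53,407 litres + 64,160 litres + 2,854 litres = 347,258 litres (under)
Q2 2023–Q2 2024: 177,566 litres + 53,407 litres + 64,160 litres + 2,854 litres + 64,171 litres = 362,158 litres (under)
Q3 2023–Q3 2024: 53,407 litres + 64,160 litres + 2,854 litres + 64,171 litres + 217,400 litres = 401,992 litres (under)
Q4 2023–Q4 2024: 64,160 litres + 2,854 litres + 64,171 litres + 217,400 litres + 3,981 litres = 352,566 litres (under)
Q1 2024–Q1 2025: 2,854 litres + 64,171 litres + 217,400 litres + 3,981 litres + 41,325 litres = 329,731 litres (under)
No window exceeds 415,000 litres.

No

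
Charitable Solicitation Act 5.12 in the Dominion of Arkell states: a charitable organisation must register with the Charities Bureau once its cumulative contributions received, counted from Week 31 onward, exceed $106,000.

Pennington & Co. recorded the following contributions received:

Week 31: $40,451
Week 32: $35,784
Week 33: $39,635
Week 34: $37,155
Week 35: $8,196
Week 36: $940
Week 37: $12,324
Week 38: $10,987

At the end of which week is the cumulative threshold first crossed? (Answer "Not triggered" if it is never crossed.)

Through Week 31: $40,451
Through Week 32: $76,235
Through Week 33: $115,870 ← exceeds threshold

Week 33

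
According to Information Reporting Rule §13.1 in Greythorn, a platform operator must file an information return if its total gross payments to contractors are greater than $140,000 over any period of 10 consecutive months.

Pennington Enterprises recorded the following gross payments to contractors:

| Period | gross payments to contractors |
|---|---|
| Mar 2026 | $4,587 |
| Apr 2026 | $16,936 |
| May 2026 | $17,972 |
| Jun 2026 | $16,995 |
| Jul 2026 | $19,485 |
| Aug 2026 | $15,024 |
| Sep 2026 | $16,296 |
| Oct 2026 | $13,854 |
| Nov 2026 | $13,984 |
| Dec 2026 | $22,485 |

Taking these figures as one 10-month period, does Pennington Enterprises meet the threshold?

Total gross payments to contractors: $4,587 + $16,936 + $17,972 + $16,995 + $19,485 + $15,024 + $16,296 + $13,854 + $13,984 + $22,485 = $157,618.
$157,618 > $140,000, so the threshold is exceeded.

Yes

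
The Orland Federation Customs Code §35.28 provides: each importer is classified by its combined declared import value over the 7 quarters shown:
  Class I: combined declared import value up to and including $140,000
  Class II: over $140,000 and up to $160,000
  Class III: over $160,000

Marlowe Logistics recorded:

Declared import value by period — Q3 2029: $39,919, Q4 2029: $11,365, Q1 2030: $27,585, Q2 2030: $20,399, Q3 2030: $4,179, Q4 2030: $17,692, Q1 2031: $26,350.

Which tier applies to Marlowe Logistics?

Class II

Combined declared import value: $39,919 + $11,365 + $27,585 + $20,399 + $4,179 + $17,692 + $26,350 = $147,489.
$140,000 < $147,489 ≤ $160,000, so Class II applies.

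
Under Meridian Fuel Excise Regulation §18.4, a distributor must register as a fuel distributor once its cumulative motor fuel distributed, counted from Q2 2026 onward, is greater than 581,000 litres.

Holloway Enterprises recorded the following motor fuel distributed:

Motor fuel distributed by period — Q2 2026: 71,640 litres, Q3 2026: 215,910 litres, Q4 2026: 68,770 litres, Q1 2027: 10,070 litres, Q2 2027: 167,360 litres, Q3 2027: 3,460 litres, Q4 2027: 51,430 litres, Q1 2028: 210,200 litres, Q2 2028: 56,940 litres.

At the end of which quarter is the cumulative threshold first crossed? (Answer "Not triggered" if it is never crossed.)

Through Q2 2026: 71,640 litres
Through Q3 2026: 287,550 litres
Through Q4 2026: 356,320 litres
Through Q1 2027: 366,390 litres
Through Q2 2027: 533,750 litres
Through Q3 2027: 537,210 litres
Through Q4 2027: 588,640 litres ← exceeds threshold

Q4 2027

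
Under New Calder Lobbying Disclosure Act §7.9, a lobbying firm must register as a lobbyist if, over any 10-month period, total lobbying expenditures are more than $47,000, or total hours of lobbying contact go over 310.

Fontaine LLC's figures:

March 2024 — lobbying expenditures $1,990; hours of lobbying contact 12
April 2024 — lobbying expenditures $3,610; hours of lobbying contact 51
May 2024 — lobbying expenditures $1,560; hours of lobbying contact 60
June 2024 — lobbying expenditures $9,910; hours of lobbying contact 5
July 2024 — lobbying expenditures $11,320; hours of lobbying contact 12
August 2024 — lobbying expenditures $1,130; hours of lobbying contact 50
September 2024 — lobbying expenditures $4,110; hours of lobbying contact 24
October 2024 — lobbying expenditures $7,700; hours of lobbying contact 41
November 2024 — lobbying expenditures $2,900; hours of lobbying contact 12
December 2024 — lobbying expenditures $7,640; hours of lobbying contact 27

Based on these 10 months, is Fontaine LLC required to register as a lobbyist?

Total lobbying expenditures: $1,990 + $3,610 + $1,560 + $9,910 + $11,320 + $1,130 + $4,110 + $7,700 + $2,900 + $7,640 = $51,870 (> $47,000).
Total hours of lobbying contact: 12 + 51 + 60 + 5 + 12 + 50 + 24 + 41 + 12 + 27 = 294 (≤ 310).
The test is 'or': at least one threshold is exceeded.

Yes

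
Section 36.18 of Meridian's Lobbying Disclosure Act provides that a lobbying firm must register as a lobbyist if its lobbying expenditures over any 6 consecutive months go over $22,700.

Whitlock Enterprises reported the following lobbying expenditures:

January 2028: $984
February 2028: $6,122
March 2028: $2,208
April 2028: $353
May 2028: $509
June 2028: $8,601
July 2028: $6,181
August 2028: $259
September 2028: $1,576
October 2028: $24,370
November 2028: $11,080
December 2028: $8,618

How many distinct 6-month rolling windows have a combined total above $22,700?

January 2028–June 2028: $984 + $6,122 + $2,208 + $353 + $509 + $8,601 = $18,777 (under)
February 2028–July 2028: $6,122 + $2,208 + $353 + $509 + $8,601 + $6,181 = $23,974 (over)
March 2028–August 2028: $2,208 + $353 + $509 + $8,601 + $6,181 + $259 = $18,111 (under)
April 2028–September 2028: $353 + $509 + $8,601 + $6,181 + $259 + $1,576 = $17,479 (under)
May 2028–October 2028: $509 + $8,601 + $6,181 + $259 + $1,576 + $24,370 = $41,496 (over)
June 2028–November 2028: $8,601 + $6,181 + $259 + $1,576 + $24,370 + $11,080 = $52,067 (over)
July 2028–December 2028: $6,181 + $259 + $1,576 + $24,370 + $11,080 + $8,618 = $52,084 (over)
4 windows exceed the threshold.

4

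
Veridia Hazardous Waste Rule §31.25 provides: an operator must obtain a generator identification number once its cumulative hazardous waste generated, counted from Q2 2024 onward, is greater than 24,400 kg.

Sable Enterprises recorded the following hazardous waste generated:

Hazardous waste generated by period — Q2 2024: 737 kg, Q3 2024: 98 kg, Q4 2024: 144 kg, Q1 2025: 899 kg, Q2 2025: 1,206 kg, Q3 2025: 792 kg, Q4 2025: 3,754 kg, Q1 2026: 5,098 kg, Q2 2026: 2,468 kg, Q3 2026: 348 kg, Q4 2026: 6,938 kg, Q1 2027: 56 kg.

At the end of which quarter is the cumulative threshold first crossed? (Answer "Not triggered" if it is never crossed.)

Not triggered

Through Q2 2024: 737 kg
Through Q3 2024: 835 kg
Through Q4 2024: 979 kg
Through Q1 2025: 1,878 kg
Through Q2 2025: 3,084 kg
Through Q3 2025: 3,876 kg
Through Q4 2025: 7,630 kg
Through Q1 2026: 12,728 kg
Through Q2 2026: 15,196 kg
Through Q3 2026: 15,544 kg
Through Q4 2026: 22,482 kg
Through Q1 2027: 22,538 kg
Final cumulative total 22,538 kg ≤ 24,400 kg; the threshold is never exceeded.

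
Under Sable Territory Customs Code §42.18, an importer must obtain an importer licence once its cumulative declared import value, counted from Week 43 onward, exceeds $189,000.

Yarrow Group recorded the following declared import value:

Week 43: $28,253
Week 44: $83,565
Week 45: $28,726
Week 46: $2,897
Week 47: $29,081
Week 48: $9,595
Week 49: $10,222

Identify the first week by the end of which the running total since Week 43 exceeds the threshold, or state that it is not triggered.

Week 49

Through Week 43: $28,253
Through Week 44: $111,818
Through Week 45: $140,544
Through Week 46: $143,441
Through Week 47: $172,522
Through Week 48: $182,117
Through Week 49: $192,339 ← exceeds threshold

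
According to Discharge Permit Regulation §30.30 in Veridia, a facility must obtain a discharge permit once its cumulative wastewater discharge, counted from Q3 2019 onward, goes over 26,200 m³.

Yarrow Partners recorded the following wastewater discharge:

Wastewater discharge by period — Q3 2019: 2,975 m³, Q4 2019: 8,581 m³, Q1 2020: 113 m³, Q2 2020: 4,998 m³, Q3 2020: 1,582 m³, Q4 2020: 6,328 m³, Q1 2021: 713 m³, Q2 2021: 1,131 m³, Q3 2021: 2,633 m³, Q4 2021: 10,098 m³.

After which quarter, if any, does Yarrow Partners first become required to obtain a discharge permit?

Q2 2021

Through Q3 2019: 2,975 m³
Through Q4 2019: 11,556 m³
Through Q1 2020: 11,669 m³
Through Q2 2020: 16,667 m³
Through Q3 2020: 18,249 m³
Through Q4 2020: 24,577 m³
Through Q1 2021: 25,290 m³
Through Q2 2021: 26,421 m³ ← exceeds threshold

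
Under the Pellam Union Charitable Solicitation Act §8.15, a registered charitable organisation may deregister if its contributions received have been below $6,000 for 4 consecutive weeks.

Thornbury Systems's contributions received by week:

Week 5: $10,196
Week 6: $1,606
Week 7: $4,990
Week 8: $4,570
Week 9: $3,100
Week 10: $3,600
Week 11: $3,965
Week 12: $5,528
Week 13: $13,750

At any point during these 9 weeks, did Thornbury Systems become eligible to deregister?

Weeks below $6,000: Week 6, Week 7, Week 8, Week 9, Week 10, Week 11, Week 12.
Longest run of consecutive weeks below the threshold: 7.
7 ≥ 4, so Thornbury Systems became eligible.

Yes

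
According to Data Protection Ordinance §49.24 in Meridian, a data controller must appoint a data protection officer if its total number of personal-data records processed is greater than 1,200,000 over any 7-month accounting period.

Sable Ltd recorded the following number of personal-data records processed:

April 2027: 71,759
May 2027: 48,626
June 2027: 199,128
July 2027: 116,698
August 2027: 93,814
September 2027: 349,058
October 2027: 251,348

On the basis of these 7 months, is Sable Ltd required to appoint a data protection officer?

Total number of personal-data records processed: 71,759 + 48,626 + 199,128 + 116,698 + 93,814 + 349,058 + 251,348 = 1,130,431.
1,130,431 ≤ 1,200,000, so the threshold is not exceeded.

No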